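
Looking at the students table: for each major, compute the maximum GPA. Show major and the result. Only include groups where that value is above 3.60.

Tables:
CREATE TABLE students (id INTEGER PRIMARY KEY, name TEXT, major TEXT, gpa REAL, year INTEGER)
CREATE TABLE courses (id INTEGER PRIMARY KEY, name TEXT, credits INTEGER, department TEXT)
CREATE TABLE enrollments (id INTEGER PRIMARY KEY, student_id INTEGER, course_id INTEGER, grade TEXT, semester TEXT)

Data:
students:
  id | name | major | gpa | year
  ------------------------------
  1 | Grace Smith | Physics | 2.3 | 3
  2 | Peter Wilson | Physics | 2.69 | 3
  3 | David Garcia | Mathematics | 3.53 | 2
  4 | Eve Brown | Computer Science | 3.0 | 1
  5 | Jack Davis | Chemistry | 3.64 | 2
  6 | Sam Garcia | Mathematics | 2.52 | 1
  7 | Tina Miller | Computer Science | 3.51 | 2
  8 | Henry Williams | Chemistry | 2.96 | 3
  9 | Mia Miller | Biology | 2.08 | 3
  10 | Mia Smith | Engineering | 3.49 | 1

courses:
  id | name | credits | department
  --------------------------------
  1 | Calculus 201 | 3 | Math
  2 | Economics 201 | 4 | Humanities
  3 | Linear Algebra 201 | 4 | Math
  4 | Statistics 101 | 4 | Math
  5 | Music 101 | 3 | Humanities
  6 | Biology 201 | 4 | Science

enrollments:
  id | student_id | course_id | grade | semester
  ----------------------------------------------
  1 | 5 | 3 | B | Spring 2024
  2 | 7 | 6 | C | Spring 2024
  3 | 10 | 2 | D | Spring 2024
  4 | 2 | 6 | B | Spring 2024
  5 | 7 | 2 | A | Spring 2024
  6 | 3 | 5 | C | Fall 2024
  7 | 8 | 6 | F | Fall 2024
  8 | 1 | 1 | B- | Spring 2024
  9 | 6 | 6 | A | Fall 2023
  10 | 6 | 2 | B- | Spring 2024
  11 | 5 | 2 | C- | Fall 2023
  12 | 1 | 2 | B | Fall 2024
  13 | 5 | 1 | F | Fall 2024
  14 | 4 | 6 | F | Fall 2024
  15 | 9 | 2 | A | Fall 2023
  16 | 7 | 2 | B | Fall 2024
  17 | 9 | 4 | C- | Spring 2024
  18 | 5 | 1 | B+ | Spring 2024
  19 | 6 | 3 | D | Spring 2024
SELECT major, MAX(gpa) AS max_gpa FROM students GROUP BY major HAVING MAX(gpa) > 3.6

Execution result:
major | max_gpa
Chemistry | 3.64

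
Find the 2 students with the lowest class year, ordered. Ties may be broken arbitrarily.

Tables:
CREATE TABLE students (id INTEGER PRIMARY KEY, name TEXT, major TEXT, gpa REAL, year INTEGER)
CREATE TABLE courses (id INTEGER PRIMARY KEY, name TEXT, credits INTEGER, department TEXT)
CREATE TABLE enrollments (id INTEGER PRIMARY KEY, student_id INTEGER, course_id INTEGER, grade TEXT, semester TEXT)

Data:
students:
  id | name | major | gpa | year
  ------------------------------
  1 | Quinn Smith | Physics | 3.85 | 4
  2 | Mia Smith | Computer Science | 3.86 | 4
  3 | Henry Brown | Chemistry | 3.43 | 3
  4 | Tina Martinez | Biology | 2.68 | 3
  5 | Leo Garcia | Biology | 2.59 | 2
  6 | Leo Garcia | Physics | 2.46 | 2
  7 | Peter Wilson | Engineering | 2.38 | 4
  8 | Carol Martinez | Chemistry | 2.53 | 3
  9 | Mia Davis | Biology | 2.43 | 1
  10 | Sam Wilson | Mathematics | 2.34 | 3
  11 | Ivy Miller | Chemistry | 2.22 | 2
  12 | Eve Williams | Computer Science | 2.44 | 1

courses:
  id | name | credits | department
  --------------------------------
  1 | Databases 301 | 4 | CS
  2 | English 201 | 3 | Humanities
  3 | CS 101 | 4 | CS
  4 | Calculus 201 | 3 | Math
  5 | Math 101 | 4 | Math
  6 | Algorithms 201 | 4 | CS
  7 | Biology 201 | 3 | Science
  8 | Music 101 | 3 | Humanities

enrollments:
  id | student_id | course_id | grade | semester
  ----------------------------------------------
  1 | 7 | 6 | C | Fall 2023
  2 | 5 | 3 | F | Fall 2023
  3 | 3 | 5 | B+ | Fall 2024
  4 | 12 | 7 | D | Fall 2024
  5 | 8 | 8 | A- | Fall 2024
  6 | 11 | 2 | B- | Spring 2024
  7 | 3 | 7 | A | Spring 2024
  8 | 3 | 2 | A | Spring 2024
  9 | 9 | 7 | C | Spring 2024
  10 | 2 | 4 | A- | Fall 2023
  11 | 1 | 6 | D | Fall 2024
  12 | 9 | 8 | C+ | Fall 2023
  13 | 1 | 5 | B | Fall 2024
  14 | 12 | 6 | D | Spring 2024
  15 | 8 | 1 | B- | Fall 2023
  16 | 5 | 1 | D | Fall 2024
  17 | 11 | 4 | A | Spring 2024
SELECT name, year FROM students ORDER BY year ASC LIMIT 2

Execution result:
name | year
Mia Davis | 1
Eve Williams | 1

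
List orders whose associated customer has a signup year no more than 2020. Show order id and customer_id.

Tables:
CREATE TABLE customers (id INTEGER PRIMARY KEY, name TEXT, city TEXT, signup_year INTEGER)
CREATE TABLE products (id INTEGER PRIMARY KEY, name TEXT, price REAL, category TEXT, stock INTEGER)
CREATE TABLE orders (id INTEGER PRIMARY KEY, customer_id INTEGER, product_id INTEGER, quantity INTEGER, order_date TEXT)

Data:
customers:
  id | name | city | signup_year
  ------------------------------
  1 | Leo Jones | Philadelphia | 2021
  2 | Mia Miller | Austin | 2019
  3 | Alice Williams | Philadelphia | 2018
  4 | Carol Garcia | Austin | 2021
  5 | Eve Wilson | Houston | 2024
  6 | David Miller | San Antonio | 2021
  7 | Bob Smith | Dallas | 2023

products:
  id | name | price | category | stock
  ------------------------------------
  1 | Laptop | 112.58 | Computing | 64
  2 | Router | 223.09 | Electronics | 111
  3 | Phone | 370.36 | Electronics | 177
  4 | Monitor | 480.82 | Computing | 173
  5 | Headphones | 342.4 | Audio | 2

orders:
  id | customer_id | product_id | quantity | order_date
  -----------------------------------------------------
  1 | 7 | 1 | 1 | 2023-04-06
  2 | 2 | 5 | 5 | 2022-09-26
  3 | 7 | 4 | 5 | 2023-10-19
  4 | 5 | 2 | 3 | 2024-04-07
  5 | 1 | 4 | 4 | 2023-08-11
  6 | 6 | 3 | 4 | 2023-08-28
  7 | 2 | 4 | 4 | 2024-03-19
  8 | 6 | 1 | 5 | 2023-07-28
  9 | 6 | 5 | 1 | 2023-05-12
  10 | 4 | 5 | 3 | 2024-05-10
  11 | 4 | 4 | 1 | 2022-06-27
SELECT id, customer_id FROM orders WHERE customer_id IN (SELECT id FROM customers WHERE signup_year <= 2020)

Execution result:
id | customer_id
2 | 2
7 | 2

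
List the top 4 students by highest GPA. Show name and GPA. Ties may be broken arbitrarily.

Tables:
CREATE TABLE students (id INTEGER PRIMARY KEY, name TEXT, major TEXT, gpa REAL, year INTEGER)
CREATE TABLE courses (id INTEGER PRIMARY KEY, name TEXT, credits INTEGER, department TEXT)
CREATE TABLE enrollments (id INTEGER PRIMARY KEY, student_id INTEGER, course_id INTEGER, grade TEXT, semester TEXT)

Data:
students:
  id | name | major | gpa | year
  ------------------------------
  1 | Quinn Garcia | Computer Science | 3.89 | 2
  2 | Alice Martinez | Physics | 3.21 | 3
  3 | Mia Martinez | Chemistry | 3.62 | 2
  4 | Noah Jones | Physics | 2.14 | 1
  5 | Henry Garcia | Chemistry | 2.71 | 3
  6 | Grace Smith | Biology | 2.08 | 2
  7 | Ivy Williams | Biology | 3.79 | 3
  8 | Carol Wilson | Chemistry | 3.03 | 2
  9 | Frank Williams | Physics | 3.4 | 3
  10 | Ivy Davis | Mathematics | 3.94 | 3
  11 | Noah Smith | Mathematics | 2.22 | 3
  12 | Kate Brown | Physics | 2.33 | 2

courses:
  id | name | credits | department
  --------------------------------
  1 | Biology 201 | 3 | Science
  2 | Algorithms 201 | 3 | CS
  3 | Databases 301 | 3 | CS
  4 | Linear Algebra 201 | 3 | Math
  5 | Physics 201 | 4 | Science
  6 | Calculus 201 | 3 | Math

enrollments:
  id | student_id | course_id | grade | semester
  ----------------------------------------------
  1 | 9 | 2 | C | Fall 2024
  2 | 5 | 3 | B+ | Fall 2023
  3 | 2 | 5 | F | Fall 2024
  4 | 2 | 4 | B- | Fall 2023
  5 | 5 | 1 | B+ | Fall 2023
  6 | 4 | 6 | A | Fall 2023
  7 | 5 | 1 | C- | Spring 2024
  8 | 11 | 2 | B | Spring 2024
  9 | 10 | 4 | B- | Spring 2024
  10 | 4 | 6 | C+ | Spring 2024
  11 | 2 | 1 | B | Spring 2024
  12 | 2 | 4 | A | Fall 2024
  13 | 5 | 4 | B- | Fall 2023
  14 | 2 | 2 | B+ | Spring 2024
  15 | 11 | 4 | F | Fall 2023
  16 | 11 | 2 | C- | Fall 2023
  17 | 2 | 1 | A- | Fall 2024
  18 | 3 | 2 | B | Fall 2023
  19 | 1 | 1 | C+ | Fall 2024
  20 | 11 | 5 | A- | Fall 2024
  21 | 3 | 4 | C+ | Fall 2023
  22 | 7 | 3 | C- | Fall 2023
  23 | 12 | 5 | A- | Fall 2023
SELECT name, gpa FROM students ORDER BY gpa DESC LIMIT 4

Execution result:
name | gpa
Ivy Davis | 3.94
Quinn Garcia | 3.89
Ivy Williams | 3.79
Mia Martinez | 3.62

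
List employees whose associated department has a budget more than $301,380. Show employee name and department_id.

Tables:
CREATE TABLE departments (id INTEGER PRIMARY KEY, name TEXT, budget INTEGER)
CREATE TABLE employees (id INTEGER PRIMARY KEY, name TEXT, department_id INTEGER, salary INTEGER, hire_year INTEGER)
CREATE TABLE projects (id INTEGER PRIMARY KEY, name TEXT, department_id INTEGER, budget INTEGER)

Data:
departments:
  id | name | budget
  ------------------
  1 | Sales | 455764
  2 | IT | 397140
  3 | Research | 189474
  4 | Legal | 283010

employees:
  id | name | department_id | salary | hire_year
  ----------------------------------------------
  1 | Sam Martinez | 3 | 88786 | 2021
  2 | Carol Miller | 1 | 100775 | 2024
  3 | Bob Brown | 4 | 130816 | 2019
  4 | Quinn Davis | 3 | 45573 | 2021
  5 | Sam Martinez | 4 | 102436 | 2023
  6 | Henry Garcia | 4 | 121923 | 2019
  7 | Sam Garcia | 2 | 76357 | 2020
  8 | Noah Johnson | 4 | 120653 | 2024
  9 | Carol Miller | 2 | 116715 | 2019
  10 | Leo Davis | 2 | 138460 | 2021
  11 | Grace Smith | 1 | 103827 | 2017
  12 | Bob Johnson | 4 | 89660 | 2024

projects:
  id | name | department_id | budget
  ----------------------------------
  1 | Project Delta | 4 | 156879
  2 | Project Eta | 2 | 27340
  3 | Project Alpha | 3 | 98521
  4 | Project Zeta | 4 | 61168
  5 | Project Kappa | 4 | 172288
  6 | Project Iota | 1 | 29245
SELECT name, department_id FROM employees WHERE department_id IN (SELECT id FROM departments WHERE budget > 301380)

Execution result:
name | department_id
Carol Miller | 1
Sam Garcia | 2
Carol Miller | 2
Leo Davis | 2
Grace Smith | 1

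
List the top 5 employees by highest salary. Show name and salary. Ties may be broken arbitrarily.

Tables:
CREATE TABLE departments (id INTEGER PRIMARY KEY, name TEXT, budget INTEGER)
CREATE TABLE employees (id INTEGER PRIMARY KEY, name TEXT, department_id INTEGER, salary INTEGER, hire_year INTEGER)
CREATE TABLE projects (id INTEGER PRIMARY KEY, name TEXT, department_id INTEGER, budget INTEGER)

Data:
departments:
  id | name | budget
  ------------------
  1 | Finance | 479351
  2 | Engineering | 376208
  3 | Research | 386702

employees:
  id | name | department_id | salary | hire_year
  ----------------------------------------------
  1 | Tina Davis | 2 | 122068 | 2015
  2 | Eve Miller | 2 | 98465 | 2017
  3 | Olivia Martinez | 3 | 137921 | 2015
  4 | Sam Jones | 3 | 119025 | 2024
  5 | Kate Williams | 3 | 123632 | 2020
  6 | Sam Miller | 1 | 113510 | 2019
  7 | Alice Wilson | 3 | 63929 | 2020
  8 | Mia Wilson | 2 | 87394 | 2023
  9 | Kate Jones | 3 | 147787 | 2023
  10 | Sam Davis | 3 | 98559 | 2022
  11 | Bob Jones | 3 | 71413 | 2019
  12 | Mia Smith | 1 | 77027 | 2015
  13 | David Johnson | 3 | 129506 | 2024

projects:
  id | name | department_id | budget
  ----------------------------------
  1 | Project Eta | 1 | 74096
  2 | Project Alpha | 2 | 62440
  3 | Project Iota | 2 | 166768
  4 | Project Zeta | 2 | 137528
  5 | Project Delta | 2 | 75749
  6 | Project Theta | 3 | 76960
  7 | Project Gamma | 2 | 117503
SELECT name, salary FROM employees ORDER BY salary DESC LIMIT 5

Execution result:
name | salary
Kate Jones | 147787
Olivia Martinez | 137921
David Johnson | 129506
Kate Williams | 123632
Tina Davis | 122068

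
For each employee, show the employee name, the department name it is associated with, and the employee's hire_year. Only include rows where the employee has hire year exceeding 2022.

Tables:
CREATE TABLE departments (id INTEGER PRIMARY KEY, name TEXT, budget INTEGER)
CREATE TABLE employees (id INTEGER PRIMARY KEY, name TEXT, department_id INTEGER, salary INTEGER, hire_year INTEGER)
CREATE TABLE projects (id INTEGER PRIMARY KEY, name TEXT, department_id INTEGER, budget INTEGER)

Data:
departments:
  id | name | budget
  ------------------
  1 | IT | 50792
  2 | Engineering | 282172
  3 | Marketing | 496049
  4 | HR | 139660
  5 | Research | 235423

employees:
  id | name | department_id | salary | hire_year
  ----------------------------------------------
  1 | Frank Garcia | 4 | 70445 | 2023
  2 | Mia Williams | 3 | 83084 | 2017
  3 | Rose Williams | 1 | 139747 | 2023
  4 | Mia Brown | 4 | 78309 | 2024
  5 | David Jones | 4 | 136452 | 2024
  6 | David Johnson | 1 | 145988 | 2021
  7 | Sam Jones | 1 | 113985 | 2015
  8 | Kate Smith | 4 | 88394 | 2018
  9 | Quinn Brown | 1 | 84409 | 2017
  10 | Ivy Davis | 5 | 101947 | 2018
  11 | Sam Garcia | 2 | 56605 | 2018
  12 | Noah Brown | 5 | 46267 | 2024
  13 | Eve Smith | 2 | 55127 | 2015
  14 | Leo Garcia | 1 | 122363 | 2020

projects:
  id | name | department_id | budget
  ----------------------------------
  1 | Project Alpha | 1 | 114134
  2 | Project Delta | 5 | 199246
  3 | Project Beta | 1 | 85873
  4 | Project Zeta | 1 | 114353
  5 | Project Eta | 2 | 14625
SELECT c.name, p.name AS department, c.hire_year FROM employees c JOIN departments p ON c.department_id = p.id WHERE c.hire_year > 2022

Execution result:
name | department | hire_year
Frank Garcia | HR | 2023
Rose Williams | IT | 2023
Mia Brown | HR | 2024
David Jones | HR | 2024
Noah Brown | Research | 2024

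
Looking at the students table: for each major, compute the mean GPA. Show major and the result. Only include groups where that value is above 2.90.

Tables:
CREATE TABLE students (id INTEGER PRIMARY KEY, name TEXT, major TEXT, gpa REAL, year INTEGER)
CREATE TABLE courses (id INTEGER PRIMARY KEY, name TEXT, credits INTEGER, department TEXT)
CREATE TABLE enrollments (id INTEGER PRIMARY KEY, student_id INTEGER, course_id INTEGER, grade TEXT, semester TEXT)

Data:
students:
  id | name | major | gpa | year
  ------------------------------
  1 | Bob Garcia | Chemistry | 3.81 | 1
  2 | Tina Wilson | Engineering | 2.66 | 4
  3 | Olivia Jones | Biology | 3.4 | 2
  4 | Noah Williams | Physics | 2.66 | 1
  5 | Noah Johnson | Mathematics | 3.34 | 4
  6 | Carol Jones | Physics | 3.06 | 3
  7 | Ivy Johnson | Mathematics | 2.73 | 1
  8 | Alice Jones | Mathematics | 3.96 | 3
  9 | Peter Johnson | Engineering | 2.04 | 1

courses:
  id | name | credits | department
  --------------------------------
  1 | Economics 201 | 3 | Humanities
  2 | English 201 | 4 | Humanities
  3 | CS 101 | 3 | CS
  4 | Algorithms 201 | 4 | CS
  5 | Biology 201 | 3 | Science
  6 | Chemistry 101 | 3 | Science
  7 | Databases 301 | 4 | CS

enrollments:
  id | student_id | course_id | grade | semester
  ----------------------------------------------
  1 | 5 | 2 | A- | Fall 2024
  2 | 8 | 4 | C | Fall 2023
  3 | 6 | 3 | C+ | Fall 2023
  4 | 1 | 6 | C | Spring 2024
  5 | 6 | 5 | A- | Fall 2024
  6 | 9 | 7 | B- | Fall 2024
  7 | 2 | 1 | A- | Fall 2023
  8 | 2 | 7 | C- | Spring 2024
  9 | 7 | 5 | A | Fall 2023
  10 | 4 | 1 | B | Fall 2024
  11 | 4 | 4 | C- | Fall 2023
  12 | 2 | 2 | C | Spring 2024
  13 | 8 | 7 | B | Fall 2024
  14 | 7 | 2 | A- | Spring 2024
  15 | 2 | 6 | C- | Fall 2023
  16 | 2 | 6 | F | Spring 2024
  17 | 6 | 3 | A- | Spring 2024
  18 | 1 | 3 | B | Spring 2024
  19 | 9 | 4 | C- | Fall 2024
SELECT major, AVG(gpa) AS avg_gpa FROM students GROUP BY major HAVING AVG(gpa) > 2.9

Execution result:
major | avg_gpa
Biology | 3.40
Chemistry | 3.81
Mathematics | 3.34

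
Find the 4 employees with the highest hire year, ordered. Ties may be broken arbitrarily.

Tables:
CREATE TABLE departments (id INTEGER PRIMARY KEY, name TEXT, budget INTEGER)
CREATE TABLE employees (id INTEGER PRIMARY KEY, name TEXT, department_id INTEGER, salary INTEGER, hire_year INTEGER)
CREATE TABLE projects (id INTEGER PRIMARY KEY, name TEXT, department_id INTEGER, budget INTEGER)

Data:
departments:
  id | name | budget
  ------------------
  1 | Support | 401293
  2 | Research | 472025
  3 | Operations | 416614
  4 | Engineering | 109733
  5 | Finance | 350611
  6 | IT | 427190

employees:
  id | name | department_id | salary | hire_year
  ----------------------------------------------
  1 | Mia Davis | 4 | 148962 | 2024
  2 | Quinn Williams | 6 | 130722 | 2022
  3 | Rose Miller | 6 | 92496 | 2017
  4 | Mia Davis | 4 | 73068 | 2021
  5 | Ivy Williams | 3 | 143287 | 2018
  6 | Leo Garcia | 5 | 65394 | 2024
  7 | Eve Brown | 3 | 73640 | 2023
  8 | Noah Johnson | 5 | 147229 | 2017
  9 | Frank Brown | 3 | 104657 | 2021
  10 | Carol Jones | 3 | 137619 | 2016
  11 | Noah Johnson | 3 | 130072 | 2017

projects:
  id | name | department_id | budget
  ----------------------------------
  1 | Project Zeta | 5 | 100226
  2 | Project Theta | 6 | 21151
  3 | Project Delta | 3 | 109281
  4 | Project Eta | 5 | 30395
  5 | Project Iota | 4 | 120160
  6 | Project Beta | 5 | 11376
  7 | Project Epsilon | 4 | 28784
SELECT name, hire_year FROM employees ORDER BY hire_year DESC LIMIT 4

Execution result:
name | hire_year
Mia Davis | 2024
Leo Garcia | 2024
Eve Brown | 2023
Quinn Williams | 2022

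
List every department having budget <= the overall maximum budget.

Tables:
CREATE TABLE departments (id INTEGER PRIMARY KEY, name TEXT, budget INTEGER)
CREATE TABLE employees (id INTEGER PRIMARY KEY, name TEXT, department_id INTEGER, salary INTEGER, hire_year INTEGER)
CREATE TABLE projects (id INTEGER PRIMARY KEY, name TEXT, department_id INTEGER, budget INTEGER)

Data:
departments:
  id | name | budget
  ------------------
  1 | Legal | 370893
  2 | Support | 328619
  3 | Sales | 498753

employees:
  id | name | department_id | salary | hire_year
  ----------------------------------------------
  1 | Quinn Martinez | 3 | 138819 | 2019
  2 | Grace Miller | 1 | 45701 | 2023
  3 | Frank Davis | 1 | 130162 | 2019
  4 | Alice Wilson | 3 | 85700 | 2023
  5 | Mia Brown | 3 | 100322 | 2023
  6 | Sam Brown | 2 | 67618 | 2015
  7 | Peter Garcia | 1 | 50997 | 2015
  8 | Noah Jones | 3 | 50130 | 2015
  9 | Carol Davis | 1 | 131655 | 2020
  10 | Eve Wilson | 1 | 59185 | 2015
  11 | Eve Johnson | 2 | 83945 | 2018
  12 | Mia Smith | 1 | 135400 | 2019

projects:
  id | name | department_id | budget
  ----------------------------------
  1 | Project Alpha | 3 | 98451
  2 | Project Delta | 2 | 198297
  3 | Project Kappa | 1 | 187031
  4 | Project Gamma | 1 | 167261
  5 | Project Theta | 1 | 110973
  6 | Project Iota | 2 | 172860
SELECT name, budget FROM departments WHERE budget <= (SELECT MAX(budget) FROM departments)

Execution result:
name | budget
Legal | 370893
Support | 328619
Sales | 498753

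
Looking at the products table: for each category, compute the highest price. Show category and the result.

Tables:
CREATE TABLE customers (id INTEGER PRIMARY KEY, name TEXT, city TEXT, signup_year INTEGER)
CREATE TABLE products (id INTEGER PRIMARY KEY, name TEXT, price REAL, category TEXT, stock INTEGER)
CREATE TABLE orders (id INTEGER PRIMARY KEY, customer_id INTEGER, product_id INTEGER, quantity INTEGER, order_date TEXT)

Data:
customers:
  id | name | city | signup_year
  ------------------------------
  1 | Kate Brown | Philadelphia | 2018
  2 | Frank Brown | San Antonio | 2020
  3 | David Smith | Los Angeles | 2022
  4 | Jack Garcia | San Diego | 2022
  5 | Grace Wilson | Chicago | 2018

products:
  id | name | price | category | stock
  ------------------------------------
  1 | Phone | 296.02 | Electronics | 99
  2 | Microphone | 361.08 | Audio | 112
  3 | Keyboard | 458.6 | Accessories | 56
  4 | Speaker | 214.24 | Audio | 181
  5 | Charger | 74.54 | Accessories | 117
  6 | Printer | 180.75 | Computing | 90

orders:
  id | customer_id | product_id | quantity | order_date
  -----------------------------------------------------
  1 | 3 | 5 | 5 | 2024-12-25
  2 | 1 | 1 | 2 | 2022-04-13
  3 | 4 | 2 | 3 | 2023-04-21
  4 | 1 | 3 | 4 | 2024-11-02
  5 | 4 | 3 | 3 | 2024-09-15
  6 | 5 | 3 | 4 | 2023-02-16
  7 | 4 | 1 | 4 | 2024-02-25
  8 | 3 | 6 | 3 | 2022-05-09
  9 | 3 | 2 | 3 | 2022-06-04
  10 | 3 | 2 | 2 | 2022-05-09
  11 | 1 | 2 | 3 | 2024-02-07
SELECT category, MAX(price) AS max_price FROM products GROUP BY category

Execution result:
category | max_price
Accessories | 458.60
Audio | 361.08
Computing | 180.75
Electronics | 296.02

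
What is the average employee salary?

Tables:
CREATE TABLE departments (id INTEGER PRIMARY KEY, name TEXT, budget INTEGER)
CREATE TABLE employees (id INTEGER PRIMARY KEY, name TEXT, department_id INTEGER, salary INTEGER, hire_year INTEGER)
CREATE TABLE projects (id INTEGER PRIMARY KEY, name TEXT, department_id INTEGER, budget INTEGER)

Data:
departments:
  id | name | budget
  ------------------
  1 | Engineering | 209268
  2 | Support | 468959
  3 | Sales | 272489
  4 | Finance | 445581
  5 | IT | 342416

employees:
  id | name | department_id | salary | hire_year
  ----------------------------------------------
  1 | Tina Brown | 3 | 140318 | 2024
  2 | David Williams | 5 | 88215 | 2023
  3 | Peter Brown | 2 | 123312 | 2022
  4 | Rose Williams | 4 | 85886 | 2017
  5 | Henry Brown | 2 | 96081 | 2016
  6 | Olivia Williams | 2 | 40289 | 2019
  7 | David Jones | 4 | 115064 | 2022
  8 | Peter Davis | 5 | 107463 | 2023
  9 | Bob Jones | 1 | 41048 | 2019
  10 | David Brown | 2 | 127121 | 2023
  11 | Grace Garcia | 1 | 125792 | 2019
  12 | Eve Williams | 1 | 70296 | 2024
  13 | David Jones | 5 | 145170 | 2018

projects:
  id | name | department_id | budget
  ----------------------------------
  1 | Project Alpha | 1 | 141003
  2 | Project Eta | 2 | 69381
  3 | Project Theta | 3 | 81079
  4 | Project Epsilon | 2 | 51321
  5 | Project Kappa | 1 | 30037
SELECT AVG(salary) FROM employees

Execution result:
100465.77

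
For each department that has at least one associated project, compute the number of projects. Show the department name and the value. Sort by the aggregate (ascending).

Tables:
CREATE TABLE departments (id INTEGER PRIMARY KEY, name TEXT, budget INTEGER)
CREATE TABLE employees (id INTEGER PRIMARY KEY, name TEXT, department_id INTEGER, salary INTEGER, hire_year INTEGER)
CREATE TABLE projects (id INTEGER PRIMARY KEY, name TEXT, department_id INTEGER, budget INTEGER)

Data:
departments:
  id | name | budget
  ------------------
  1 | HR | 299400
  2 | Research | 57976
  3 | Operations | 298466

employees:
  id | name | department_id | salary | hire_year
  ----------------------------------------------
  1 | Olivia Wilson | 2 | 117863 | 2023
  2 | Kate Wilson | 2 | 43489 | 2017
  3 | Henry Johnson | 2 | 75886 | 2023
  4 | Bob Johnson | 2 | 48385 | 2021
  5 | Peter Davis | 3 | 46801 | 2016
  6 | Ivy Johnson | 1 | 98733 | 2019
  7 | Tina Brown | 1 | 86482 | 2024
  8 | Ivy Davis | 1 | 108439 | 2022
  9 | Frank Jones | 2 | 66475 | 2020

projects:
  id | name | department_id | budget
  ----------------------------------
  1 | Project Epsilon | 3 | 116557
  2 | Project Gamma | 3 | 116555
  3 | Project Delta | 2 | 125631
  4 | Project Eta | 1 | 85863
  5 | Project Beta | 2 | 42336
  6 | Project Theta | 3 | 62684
SELECT p.name, COUNT(*) AS n FROM projects c JOIN departments p ON c.department_id = p.id GROUP BY p.id, p.name ORDER BY n ASC

Execution result:
name | n
HR | 1
Research | 2
Operations | 3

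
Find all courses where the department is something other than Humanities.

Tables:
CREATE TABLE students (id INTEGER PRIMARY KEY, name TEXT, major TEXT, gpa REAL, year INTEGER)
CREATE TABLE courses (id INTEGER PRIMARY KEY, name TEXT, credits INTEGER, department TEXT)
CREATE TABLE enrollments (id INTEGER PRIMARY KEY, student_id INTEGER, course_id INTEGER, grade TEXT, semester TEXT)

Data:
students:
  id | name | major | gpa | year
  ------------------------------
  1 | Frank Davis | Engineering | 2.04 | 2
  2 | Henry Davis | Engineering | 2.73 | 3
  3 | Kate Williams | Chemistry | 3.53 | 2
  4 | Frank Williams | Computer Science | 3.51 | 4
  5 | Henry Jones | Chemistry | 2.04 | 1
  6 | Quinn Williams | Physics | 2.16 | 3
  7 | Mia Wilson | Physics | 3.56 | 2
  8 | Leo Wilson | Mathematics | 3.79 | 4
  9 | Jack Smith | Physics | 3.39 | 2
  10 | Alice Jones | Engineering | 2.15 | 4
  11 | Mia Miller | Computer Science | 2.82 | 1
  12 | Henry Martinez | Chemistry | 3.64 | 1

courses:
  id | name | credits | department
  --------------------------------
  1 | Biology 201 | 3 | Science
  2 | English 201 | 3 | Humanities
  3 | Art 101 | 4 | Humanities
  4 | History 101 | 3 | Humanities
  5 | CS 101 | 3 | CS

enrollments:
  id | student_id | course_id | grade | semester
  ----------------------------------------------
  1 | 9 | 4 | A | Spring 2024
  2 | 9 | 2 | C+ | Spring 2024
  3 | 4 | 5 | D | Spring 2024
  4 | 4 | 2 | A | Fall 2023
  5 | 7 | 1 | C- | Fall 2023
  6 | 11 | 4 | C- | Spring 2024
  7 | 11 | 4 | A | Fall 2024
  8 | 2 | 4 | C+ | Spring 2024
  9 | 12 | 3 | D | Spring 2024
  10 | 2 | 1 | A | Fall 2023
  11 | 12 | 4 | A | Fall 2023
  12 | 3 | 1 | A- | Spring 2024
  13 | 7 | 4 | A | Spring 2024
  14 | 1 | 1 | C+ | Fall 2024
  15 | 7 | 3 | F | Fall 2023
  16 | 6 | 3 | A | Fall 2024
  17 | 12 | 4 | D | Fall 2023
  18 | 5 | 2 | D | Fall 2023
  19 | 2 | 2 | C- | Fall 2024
SELECT name, department FROM courses WHERE department <> 'Humanities'

Execution result:
name | department
Biology 201 | Science
CS 101 | CS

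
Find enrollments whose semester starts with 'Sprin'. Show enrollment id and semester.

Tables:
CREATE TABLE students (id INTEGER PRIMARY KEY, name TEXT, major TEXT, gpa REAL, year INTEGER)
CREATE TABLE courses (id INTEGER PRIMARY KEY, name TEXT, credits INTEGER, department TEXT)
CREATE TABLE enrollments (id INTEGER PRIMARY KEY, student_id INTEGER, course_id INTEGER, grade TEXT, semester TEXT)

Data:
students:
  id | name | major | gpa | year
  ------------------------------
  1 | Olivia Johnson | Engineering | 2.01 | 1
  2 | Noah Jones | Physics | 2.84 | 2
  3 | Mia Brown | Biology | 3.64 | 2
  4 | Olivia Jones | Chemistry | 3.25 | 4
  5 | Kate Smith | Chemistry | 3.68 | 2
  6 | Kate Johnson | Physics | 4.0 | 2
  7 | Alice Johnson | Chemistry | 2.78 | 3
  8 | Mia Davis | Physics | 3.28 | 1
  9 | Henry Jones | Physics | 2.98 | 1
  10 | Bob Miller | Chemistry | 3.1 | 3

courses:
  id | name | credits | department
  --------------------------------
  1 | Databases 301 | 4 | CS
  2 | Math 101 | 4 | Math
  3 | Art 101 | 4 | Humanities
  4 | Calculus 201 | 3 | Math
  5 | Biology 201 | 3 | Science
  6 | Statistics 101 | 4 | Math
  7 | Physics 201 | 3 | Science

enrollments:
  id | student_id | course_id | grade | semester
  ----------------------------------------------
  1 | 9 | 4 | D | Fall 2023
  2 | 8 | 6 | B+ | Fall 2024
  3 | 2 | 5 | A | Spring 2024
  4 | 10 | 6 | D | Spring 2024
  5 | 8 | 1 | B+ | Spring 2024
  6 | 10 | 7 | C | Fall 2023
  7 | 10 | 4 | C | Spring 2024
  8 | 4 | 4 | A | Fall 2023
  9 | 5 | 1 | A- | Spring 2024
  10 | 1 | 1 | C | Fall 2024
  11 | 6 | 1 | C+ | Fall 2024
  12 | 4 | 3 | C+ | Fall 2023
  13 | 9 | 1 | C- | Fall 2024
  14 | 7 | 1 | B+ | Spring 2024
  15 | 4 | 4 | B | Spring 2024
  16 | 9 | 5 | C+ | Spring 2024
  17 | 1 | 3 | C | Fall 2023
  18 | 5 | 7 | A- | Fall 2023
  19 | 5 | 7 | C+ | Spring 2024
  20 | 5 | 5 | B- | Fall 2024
SELECT id, semester FROM enrollments WHERE semester LIKE 'Sprin%'

Execution result:
id | semester
3 | Spring 2024
4 | Spring 2024
5 | Spring 2024
7 | Spring 2024
9 | Spring 2024
14 | Spring 2024
15 | Spring 2024
16 | Spring 2024
19 | Spring 2024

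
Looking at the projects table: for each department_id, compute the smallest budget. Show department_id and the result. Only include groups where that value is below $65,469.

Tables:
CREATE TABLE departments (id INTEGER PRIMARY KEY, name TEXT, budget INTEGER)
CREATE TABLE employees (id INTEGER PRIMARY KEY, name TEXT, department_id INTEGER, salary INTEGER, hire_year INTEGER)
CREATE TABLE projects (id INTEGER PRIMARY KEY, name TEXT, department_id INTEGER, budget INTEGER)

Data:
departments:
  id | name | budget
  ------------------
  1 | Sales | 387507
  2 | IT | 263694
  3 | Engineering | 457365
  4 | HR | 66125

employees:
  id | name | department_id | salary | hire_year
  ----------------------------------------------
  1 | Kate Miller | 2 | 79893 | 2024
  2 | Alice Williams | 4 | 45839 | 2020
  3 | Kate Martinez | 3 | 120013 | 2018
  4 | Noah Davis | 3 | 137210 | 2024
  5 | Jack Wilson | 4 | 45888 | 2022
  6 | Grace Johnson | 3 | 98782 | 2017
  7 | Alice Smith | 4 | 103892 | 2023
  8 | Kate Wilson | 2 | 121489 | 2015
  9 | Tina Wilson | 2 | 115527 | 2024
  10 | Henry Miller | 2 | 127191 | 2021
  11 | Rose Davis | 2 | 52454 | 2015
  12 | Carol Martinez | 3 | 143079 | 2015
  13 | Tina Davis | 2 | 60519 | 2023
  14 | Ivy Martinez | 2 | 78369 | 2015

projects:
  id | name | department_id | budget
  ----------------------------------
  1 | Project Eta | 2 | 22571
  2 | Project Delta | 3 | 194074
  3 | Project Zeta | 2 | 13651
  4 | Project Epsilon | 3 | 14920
SELECT department_id, MIN(budget) AS min_budget FROM projects GROUP BY department_id HAVING MIN(budget) < 65469

Execution result:
department_id | min_budget
2 | 13651
3 | 14920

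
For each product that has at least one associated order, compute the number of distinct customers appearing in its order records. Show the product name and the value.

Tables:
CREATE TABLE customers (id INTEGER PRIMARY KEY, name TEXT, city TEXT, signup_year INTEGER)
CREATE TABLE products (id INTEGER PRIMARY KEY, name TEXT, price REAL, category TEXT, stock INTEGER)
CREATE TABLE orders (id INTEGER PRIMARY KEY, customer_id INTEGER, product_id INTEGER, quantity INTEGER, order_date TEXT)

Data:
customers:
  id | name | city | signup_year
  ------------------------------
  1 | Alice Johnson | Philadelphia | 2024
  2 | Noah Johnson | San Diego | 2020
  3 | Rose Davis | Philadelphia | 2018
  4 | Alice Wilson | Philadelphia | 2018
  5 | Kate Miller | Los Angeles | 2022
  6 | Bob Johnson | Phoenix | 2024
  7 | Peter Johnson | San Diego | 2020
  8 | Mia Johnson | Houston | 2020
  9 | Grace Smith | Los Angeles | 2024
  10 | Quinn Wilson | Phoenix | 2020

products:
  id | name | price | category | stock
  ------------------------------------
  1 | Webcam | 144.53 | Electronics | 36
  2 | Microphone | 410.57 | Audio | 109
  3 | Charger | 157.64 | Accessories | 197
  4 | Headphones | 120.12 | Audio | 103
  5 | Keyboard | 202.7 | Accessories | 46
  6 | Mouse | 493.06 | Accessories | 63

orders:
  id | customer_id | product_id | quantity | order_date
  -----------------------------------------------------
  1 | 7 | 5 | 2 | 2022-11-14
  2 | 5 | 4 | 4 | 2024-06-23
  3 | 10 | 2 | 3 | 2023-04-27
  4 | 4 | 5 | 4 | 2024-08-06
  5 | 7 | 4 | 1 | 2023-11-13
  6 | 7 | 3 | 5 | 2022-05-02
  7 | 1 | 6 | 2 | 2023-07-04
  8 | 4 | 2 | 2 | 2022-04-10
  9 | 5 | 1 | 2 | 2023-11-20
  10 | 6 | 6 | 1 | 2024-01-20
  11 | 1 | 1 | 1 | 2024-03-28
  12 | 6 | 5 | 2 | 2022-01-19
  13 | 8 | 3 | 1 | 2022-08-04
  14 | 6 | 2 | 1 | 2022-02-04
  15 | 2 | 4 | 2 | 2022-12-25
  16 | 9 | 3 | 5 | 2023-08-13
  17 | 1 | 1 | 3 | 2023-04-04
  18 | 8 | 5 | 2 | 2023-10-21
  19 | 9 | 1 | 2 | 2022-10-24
SELECT p.name, COUNT(DISTINCT c.customer_id) AS distinct_customer_count FROM orders c JOIN products p ON c.product_id = p.id GROUP BY p.id, p.name

Execution result:
name | distinct_customer_count
Webcam | 3
Microphone | 3
Charger | 3
Headphones | 3
Keyboard | 4
Mouse | 2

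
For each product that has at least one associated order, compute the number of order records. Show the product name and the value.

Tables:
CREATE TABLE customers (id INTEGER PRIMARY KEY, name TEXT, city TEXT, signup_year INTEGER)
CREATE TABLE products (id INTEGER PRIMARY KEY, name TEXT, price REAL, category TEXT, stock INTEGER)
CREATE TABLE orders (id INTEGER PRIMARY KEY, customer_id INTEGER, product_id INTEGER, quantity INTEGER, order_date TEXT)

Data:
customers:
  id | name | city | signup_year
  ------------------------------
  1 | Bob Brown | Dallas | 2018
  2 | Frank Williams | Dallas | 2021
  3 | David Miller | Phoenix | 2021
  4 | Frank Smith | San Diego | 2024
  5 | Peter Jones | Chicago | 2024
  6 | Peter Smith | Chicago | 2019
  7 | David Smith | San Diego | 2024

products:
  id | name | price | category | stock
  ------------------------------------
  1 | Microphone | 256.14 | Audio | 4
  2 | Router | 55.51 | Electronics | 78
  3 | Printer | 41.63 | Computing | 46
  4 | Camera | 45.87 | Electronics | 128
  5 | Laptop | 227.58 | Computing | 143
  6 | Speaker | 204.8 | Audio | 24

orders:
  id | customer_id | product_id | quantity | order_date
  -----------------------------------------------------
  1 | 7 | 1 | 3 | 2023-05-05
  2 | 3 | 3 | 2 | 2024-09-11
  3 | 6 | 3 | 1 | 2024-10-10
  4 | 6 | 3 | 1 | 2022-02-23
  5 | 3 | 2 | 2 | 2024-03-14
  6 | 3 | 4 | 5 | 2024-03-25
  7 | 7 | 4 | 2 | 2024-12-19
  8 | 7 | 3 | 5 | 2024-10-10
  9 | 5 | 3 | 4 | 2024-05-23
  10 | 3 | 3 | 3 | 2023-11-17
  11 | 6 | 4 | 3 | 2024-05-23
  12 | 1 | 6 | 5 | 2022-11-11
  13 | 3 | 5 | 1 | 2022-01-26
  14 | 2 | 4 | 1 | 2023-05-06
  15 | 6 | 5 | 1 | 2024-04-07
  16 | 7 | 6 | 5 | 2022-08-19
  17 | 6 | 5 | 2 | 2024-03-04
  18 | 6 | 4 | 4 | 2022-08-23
SELECT p.name, COUNT(*) AS n FROM orders c JOIN products p ON c.product_id = p.id GROUP BY p.id, p.name

Execution result:
name | n
Microphone | 1
Router | 1
Printer | 6
Camera | 5
Laptop | 3
Speaker | 2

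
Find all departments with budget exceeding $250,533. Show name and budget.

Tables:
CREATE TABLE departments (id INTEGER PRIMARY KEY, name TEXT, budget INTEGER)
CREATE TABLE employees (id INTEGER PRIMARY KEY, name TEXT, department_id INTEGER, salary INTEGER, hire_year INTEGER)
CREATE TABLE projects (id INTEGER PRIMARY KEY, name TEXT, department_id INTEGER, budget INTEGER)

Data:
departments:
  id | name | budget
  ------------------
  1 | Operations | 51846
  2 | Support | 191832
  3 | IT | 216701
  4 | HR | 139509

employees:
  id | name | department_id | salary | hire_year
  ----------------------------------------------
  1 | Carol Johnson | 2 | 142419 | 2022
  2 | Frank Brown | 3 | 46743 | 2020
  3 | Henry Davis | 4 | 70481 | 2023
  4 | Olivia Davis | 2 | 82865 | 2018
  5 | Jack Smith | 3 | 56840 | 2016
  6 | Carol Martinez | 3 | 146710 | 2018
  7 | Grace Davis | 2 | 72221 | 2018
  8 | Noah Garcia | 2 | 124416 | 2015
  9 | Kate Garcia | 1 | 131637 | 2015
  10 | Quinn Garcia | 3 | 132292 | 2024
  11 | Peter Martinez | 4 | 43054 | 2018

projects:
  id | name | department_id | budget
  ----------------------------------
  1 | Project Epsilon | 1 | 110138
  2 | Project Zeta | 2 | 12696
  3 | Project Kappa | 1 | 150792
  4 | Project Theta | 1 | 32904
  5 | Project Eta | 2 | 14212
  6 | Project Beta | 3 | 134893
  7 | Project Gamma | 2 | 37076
SELECT name, budget FROM departments WHERE budget > 250533

Execution result:
(no rows)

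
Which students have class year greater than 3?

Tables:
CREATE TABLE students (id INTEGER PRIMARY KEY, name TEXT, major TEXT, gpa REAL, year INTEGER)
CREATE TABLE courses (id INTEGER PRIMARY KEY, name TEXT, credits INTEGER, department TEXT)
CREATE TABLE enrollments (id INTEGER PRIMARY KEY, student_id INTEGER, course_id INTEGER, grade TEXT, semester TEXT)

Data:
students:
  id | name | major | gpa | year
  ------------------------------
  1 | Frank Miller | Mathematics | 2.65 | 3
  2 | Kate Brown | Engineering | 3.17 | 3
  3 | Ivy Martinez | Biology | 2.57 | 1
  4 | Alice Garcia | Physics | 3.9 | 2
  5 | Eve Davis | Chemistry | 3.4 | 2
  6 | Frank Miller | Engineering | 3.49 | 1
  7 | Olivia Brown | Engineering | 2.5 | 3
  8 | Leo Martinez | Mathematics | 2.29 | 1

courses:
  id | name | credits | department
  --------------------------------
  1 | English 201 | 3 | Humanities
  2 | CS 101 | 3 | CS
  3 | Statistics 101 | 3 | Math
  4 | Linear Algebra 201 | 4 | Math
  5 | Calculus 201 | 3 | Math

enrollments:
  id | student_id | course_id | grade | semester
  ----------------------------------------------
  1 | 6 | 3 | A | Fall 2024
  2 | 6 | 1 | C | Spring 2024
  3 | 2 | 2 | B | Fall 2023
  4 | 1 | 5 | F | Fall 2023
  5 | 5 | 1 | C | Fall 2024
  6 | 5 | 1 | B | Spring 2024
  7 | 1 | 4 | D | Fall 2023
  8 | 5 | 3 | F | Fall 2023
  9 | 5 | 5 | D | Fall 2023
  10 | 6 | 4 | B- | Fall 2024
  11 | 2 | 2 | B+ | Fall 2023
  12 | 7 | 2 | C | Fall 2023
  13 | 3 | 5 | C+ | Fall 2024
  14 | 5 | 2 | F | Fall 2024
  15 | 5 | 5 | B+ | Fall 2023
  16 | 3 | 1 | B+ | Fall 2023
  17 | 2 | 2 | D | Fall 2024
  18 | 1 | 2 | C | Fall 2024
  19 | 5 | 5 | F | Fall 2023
SELECT name, year FROM students WHERE year > 3

Execution result:
(no rows)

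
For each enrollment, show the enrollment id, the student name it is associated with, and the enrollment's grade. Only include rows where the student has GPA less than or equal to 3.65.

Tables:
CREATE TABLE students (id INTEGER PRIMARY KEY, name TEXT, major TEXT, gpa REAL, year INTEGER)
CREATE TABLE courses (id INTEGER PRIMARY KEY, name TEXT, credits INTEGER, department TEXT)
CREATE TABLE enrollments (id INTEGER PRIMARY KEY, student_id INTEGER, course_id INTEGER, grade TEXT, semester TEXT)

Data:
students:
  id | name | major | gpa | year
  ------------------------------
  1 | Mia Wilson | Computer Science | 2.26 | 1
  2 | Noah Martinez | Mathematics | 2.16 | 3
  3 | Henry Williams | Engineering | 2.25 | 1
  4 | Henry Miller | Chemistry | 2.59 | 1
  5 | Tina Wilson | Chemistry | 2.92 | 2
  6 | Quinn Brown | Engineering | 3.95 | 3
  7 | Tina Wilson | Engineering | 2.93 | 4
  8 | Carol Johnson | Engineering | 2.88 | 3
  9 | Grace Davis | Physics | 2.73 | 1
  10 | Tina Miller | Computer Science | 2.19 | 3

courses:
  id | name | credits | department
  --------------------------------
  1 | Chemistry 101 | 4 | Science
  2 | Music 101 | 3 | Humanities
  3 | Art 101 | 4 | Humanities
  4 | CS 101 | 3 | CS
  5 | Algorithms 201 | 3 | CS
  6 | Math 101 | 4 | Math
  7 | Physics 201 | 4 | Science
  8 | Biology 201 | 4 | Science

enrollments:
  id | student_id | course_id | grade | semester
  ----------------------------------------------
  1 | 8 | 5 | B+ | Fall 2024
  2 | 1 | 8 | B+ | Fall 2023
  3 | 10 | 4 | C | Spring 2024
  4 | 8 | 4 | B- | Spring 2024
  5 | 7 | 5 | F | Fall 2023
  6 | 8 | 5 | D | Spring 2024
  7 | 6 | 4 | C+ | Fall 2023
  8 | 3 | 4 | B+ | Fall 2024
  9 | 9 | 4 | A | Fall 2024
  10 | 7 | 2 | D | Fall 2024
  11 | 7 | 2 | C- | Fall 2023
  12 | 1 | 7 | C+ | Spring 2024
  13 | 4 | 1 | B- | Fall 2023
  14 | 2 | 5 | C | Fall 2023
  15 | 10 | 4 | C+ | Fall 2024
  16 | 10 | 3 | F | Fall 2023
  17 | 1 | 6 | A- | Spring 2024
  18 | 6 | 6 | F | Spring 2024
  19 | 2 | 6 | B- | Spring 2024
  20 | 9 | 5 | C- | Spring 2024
SELECT c.id, p.name AS student, c.grade FROM enrollments c JOIN students p ON c.student_id = p.id WHERE p.gpa <= 3.65

Execution result:
id | student | grade
1 | Carol Johnson | B+
2 | Mia Wilson | B+
3 | Tina Miller | C
4 | Carol Johnson | B-
5 | Tina Wilson | F
6 | Carol Johnson | D
8 | Henry Williams | B+
9 | Grace Davis | A
10 | Tina Wilson | D
11 | Tina Wilson | C-
12 | Mia Wilson | C+
13 | Henry Miller | B-
14 | Noah Martinez | C
15 | Tina Miller | C+
16 | Tina Miller | F
17 | Mia Wilson | A-
19 | Noah Martinez | B-
20 | Grace Davis | C-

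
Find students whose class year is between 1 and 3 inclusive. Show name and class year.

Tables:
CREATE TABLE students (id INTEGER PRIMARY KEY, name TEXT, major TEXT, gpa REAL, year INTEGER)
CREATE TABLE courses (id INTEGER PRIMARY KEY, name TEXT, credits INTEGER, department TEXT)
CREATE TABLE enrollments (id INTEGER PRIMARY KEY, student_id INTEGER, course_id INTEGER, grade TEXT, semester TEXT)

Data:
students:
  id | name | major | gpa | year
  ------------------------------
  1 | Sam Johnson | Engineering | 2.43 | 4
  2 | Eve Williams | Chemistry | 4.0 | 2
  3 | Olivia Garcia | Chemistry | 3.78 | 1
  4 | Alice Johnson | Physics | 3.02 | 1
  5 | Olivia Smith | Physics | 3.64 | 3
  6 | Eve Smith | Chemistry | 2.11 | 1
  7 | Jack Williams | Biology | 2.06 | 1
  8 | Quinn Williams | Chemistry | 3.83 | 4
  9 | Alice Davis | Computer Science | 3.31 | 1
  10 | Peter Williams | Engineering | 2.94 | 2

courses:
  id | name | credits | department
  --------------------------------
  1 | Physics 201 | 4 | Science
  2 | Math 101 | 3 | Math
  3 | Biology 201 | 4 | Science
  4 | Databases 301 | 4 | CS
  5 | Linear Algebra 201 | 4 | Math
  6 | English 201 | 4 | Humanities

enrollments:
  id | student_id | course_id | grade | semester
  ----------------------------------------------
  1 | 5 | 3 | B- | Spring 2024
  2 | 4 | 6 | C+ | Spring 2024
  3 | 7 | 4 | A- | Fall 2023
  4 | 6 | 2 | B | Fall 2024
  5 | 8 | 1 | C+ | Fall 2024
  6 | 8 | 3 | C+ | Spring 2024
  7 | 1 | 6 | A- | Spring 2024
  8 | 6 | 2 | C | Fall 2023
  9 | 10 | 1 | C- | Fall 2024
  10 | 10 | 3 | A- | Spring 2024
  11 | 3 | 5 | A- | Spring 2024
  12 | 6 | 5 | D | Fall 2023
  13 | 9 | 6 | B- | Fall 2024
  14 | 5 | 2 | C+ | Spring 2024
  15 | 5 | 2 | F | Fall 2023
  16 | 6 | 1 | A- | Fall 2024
SELECT name, year FROM students WHERE year BETWEEN 1 AND 3

Execution result:
name | year
Eve Williams | 2
Olivia Garcia | 1
Alice Johnson | 1
Olivia Smith | 3
Eve Smith | 1
Jack Williams | 1
Alice Davis | 1
Peter Williams | 2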